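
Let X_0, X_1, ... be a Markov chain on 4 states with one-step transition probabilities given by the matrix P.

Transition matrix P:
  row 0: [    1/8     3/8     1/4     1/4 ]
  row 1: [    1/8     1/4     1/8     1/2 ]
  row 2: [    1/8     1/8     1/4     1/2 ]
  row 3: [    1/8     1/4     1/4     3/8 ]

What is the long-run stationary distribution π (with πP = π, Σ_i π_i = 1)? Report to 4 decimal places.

π = [0.1250, 0.2381, 0.2202, 0.4167]

Balance equations π_j = Σ_i π_i·P[i][j]:
  π_0 = 1/8·π_0 + 1/8·π_1 + 1/8·π_2 + 1/8·π_3
  π_1 = 3/8·π_0 + 1/4·π_1 + 1/8·π_2 + 1/4·π_3
  π_2 = 1/4·π_0 + 1/8·π_1 + 1/4·π_2 + 1/4·π_3
  normalize: π_0 + π_1 + π_2 + π_3 = 1
Solving the linear system gives exactly π = [1/8, 5/21, 37/168, 5/12].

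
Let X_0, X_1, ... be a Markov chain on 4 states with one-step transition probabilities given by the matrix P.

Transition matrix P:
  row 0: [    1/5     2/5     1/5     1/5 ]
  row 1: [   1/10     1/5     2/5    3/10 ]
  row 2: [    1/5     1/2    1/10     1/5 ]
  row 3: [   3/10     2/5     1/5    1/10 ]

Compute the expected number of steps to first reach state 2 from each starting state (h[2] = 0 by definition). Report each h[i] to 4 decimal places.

h = [3.7500, 3.1250, 0.0000, 3.7500]

First-step conditioning: h[2] = 0; for i ≠ 2, h[i] = 1 + Σ_k P[i][k]·h[k].
  h[0] = 1 + 1/5·h[0] + 2/5·h[1] + 1/5·h[3]
  h[1] = 1 + 1/10·h[0] + 1/5·h[1] + 3/10·h[3]
  h[3] = 1 + 3/10·h[0] + 2/5·h[1] + 1/10·h[3]
Solving the 3×3 linear system over states ≠ 2 gives exactly h = [15/4, 25/8, 0, 15/4] (h[2] = 0 is the target).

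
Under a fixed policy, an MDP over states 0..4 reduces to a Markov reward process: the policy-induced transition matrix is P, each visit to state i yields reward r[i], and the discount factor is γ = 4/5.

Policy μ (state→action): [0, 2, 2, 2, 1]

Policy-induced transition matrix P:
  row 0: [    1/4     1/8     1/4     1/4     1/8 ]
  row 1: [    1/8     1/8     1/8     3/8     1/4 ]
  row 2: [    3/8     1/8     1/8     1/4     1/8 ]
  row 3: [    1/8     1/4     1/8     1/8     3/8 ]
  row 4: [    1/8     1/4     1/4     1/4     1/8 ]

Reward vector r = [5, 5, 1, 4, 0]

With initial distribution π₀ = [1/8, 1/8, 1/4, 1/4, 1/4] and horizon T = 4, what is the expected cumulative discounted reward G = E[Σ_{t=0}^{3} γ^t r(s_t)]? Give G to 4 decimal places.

t=0: π = [0.1250, 0.1250, 0.2500, 0.2500, 0.2500], E[r] = 2.5000, γ^t·E[r] = 2.500000, running G = 2.500000
t=1: π = [0.2031, 0.1875, 0.1719, 0.2344, 0.2031], E[r] = 3.0625, γ^t·E[r] = 2.450000, running G = 4.950000
t=2: π = [0.1934, 0.1797, 0.1758, 0.2441, 0.2070], E[r] = 3.0176, γ^t·E[r] = 1.931250, running G = 6.881250
t=3: π = [0.1931, 0.1814, 0.1750, 0.2419, 0.2085], E[r] = 3.0154, γ^t·E[r] = 1.543875, running G = 8.425125

G = 8.4251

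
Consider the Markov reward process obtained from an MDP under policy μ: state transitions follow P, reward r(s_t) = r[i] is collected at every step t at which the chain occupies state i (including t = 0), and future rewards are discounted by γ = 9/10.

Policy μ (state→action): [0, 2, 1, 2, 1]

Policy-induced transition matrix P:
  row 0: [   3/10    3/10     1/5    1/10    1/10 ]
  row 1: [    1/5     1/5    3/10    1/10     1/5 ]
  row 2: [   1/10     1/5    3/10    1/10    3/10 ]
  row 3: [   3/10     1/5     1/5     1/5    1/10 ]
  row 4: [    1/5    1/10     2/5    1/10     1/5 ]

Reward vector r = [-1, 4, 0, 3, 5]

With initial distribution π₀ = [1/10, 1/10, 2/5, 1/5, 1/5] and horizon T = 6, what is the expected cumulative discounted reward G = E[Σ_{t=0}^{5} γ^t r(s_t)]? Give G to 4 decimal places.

G = 9.0279

t=0: π = [0.1000, 0.1000, 0.4000, 0.2000, 0.2000], E[r] = 1.9000, γ^t·E[r] = 1.900000, running G = 1.900000
t=1: π = [0.1900, 0.1900, 0.2900, 0.1200, 0.2100], E[r] = 1.9800, γ^t·E[r] = 1.782000, running G = 3.682000
t=2: π = [0.2020, 0.1980, 0.2900, 0.1120, 0.1980], E[r] = 1.9160, γ^t·E[r] = 1.551960, running G = 5.233960
t=3: π = [0.2024, 0.2004, 0.2884, 0.1112, 0.1976], E[r] = 1.9208, γ^t·E[r] = 1.400263, running G = 6.634223
t=4: π = [0.2025, 0.2005, 0.2884, 0.1111, 0.1975], E[r] = 1.9202, γ^t·E[r] = 1.259817, running G = 7.894040
t=5: π = [0.2025, 0.2005, 0.2884, 0.1111, 0.1975], E[r] = 1.9202, γ^t·E[r] = 1.133864, running G = 9.027904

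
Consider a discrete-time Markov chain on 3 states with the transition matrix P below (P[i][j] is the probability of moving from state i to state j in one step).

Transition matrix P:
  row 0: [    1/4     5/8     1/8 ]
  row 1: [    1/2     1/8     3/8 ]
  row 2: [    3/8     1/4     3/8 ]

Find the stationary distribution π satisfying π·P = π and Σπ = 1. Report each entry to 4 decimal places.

π = [0.3718, 0.3462, 0.2821]

Balance equations π_j = Σ_i π_i·P[i][j]:
  π_0 = 1/4·π_0 + 1/2·π_1 + 3/8·π_2
  π_1 = 5/8·π_0 + 1/8·π_1 + 1/4·π_2
  normalize: π_0 + π_1 + π_2 = 1
Solving the linear system gives exactly π = [29/78, 9/26, 11/39].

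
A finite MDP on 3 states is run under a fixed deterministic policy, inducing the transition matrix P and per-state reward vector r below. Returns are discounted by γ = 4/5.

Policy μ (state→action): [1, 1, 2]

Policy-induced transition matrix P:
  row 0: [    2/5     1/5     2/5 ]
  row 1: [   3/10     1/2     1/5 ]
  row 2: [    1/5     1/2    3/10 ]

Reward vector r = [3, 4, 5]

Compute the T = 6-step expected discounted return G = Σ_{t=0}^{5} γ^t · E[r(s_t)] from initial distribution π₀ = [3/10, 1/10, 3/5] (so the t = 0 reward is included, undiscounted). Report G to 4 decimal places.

t=0: π = [0.3000, 0.1000, 0.6000], E[r] = 4.3000, γ^t·E[r] = 4.300000, running G = 4.300000
t=1: π = [0.2700, 0.4100, 0.3200], E[r] = 4.0500, γ^t·E[r] = 3.240000, running G = 7.540000
t=2: π = [0.2950, 0.4190, 0.2860], E[r] = 3.9910, γ^t·E[r] = 2.554240, running G = 10.094240
t=3: π = [0.3009, 0.4115, 0.2876], E[r] = 3.9867, γ^t·E[r] = 2.041190, running G = 12.135430
t=4: π = [0.3013, 0.4097, 0.2889], E[r] = 3.9876, γ^t·E[r] = 1.633325, running G = 13.768755
t=5: π = [0.3012, 0.4096, 0.2892], E[r] = 3.9879, γ^t·E[r] = 1.306762, running G = 15.075517

G = 15.0755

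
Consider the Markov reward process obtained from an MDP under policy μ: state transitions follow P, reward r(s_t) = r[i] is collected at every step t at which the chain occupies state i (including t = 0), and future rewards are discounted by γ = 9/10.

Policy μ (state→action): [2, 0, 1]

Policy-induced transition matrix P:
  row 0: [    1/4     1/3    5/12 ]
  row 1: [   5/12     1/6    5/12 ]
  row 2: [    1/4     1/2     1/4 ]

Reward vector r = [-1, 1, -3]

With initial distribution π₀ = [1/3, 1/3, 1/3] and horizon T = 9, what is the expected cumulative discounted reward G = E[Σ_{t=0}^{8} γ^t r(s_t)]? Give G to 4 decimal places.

G = -6.3457

t=0: π = [0.3333, 0.3333, 0.3333], E[r] = -1.0000, γ^t·E[r] = -1.000000, running G = -1.000000
t=1: π = [0.3056, 0.3333, 0.3611], E[r] = -1.0556, γ^t·E[r] = -0.950000, running G = -1.950000
t=2: π = [0.3056, 0.3380, 0.3565], E[r] = -1.0370, γ^t·E[r] = -0.840000, running G = -2.790000
t=3: π = [0.3063, 0.3364, 0.3573], E[r] = -1.0417, γ^t·E[r] = -0.759375, running G = -3.549375
t=4: π = [0.3061, 0.3368, 0.3571], E[r] = -1.0406, γ^t·E[r] = -0.682763, running G = -4.232138
t=5: π = [0.3061, 0.3367, 0.3571], E[r] = -1.0409, γ^t·E[r] = -0.614613, running G = -4.846750
t=6: π = [0.3061, 0.3367, 0.3571], E[r] = -1.0408, γ^t·E[r] = -0.553129, running G = -5.399879
t=7: π = [0.3061, 0.3367, 0.3571], E[r] = -1.0408, γ^t·E[r] = -0.497820, running G = -5.897699
t=8: π = [0.3061, 0.3367, 0.3571], E[r] = -1.0408, γ^t·E[r] = -0.448037, running G = -6.345736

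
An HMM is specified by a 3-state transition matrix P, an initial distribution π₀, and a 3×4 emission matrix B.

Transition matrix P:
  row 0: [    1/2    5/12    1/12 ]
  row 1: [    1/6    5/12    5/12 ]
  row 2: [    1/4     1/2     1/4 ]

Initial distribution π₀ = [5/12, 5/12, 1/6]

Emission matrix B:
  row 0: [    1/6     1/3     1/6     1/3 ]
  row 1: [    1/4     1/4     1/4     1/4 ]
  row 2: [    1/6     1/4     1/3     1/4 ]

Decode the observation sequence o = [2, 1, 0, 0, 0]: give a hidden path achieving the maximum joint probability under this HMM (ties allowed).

t=0: δ = [6.944e-02, 1.042e-01, 5.556e-02]  (obs o_0=2)
t=1: δ = [1.157e-02, 1.085e-02, 1.085e-02]  ψ = [0, 1, 1]  (obs o_1=1)
t=2: δ = [9.645e-04, 1.356e-03, 7.535e-04]  ψ = [0, 2, 1]  (obs o_2=0)
t=3: δ = [8.038e-05, 1.413e-04, 9.419e-05]  ψ = [0, 1, 1]  (obs o_3=0)
t=4: δ = [6.698e-06, 1.472e-05, 9.811e-06]  ψ = [0, 1, 1]  (obs o_4=0)
backtrack: best end state = 1; path = [1, 2, 1, 1, 1]

path = [1, 2, 1, 1, 1]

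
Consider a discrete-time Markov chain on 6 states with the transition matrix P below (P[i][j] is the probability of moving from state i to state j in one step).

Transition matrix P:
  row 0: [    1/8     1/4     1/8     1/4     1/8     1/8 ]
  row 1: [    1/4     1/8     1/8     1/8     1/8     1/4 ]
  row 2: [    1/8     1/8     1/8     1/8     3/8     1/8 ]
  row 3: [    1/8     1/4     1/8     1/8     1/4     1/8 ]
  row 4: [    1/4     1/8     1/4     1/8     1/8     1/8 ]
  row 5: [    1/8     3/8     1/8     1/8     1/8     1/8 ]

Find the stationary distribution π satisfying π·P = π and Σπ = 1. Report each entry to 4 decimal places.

Balance equations π_j = Σ_i π_i·P[i][j]:
  π_0 = 1/8·π_0 + 1/4·π_1 + 1/8·π_2 + 1/8·π_3 + 1/4·π_4 + 1/8·π_5
  π_1 = 1/4·π_0 + 1/8·π_1 + 1/8·π_2 + 1/4·π_3 + 1/8·π_4 + 3/8·π_5
  π_2 = 1/8·π_0 + 1/8·π_1 + 1/8·π_2 + 1/8·π_3 + 1/4·π_4 + 1/8·π_5
  π_3 = 1/4·π_0 + 1/8·π_1 + 1/8·π_2 + 1/8·π_3 + 1/8·π_4 + 1/8·π_5
  π_4 = 1/8·π_0 + 1/8·π_1 + 3/8·π_2 + 1/4·π_3 + 1/8·π_4 + 1/8·π_5
  normalize: π_0 + π_1 + π_2 + π_3 + π_4 + π_5 = 1
Solving the linear system gives exactly π = [14/81, 113/558, 5927/40176, 95/648, 905/5022, 671/4464].

π = [0.1728, 0.2025, 0.1475, 0.1466, 0.1802, 0.1503]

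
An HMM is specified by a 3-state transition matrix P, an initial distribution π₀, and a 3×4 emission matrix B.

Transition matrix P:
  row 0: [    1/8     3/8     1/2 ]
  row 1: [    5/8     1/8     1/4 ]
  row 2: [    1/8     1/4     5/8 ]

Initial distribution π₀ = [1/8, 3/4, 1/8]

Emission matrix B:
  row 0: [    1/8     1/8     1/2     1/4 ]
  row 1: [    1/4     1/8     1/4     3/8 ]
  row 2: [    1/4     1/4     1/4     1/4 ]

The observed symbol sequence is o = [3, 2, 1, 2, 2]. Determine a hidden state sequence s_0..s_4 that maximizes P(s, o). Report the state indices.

path = [1, 0, 2, 2, 2]

t=0: δ = [3.125e-02, 2.812e-01, 3.125e-02]  (obs o_0=3)
t=1: δ = [8.789e-02, 8.789e-03, 1.758e-02]  ψ = [1, 1, 1]  (obs o_1=2)
t=2: δ = [1.373e-03, 4.120e-03, 1.099e-02]  ψ = [0, 0, 0]  (obs o_2=1)
t=3: δ = [1.287e-03, 6.866e-04, 1.717e-03]  ψ = [1, 2, 2]  (obs o_3=2)
t=4: δ = [2.146e-04, 1.207e-04, 2.682e-04]  ψ = [1, 0, 2]  (obs o_4=2)
backtrack: best end state = 2; path = [1, 0, 2, 2, 2]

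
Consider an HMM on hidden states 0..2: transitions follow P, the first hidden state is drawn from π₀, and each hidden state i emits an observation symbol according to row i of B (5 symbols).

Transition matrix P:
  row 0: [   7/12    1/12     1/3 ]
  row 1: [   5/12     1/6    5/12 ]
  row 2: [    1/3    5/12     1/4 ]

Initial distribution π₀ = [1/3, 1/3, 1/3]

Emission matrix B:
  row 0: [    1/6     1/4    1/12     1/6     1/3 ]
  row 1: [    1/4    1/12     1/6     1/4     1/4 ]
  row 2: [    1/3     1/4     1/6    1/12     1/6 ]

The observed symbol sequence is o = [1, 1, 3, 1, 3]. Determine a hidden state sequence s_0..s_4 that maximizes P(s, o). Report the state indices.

path = [0, 0, 0, 0, 0]

t=0: δ = [8.333e-02, 2.778e-02, 8.333e-02]  (obs o_0=1)
t=1: δ = [1.215e-02, 2.894e-03, 6.944e-03]  ψ = [0, 2, 0]  (obs o_1=1)
t=2: δ = [1.182e-03, 7.234e-04, 3.376e-04]  ψ = [0, 2, 0]  (obs o_2=3)
t=3: δ = [1.723e-04, 1.172e-05, 9.846e-05]  ψ = [0, 2, 0]  (obs o_3=1)
t=4: δ = [1.675e-05, 1.026e-05, 4.786e-06]  ψ = [0, 2, 0]  (obs o_4=3)
backtrack: best end state = 0; path = [0, 0, 0, 0, 0]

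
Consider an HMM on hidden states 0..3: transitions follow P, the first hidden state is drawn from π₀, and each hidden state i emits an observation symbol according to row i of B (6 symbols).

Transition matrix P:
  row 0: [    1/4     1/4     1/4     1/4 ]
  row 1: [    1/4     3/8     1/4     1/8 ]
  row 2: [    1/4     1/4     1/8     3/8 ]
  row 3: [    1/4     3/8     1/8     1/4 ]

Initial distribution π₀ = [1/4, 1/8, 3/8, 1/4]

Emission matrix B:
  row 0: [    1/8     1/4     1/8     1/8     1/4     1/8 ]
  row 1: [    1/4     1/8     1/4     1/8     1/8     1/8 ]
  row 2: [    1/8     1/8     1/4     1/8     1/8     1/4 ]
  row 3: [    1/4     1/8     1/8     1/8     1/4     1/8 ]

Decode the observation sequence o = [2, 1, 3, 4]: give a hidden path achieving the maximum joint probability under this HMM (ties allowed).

t=0: δ = [3.125e-02, 3.125e-02, 9.375e-02, 3.125e-02]  (obs o_0=2)
t=1: δ = [5.859e-03, 2.930e-03, 1.465e-03, 4.395e-03]  ψ = [2, 2, 2, 2]  (obs o_1=1)
t=2: δ = [1.831e-04, 2.060e-04, 1.831e-04, 1.831e-04]  ψ = [0, 3, 0, 0]  (obs o_2=3)
t=3: δ = [1.287e-05, 9.656e-06, 6.437e-06, 1.717e-05]  ψ = [1, 1, 1, 2]  (obs o_3=4)
backtrack: best end state = 3; path = [2, 0, 2, 3]

path = [2, 0, 2, 3]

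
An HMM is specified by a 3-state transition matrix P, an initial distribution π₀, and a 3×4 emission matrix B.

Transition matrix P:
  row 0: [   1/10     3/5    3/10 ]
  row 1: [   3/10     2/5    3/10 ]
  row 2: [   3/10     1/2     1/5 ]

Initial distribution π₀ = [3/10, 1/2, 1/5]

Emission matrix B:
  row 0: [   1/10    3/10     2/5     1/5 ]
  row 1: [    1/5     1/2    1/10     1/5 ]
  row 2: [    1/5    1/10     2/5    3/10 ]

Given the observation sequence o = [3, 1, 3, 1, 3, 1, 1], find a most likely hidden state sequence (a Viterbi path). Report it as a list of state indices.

t=0: δ = [6.000e-02, 1.000e-01, 6.000e-02]  (obs o_0=3)
t=1: δ = [9.000e-03, 2.000e-02, 3.000e-03]  ψ = [1, 1, 1]  (obs o_1=1)
t=2: δ = [1.200e-03, 1.600e-03, 1.800e-03]  ψ = [1, 1, 1]  (obs o_2=3)
t=3: δ = [1.620e-04, 4.500e-04, 4.800e-05]  ψ = [2, 2, 1]  (obs o_3=1)
t=4: δ = [2.700e-05, 3.600e-05, 4.050e-05]  ψ = [1, 1, 1]  (obs o_4=3)
t=5: δ = [3.645e-06, 1.013e-05, 1.080e-06]  ψ = [2, 2, 1]  (obs o_5=1)
t=6: δ = [9.112e-07, 2.025e-06, 3.038e-07]  ψ = [1, 1, 1]  (obs o_6=1)
backtrack: best end state = 1; path = [1, 1, 2, 1, 2, 1, 1]

path = [1, 1, 2, 1, 2, 1, 1]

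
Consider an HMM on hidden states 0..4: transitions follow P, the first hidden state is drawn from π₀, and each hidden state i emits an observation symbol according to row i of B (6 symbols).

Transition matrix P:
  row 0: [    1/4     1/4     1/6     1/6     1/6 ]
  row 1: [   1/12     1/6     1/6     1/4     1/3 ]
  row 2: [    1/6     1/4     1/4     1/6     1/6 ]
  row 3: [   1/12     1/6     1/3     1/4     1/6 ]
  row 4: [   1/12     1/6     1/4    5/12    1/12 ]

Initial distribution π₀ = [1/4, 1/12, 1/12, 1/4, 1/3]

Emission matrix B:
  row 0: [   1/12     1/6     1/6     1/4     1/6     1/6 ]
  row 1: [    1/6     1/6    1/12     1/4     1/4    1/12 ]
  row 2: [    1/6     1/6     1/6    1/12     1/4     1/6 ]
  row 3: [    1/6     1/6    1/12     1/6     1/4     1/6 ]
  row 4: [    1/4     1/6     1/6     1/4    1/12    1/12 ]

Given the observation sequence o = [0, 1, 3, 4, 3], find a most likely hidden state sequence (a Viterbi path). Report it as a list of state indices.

t=0: δ = [2.083e-02, 1.389e-02, 1.389e-02, 4.167e-02, 8.333e-02]  (obs o_0=0)
t=1: δ = [1.157e-03, 2.315e-03, 3.472e-03, 5.787e-03, 1.157e-03]  ψ = [4, 4, 4, 4, 3]  (obs o_1=1)
t=2: δ = [1.447e-04, 2.411e-04, 1.608e-04, 2.411e-04, 2.411e-04]  ψ = [2, 3, 3, 3, 3]  (obs o_2=3)
t=3: δ = [6.028e-06, 1.005e-05, 2.009e-05, 2.512e-05, 6.698e-06]  ψ = [0, 1, 3, 4, 1]  (obs o_3=4)
t=4: δ = [8.372e-07, 1.256e-06, 6.977e-07, 1.047e-06, 1.047e-06]  ψ = [2, 2, 3, 3, 3]  (obs o_4=3)
backtrack: best end state = 1; path = [4, 3, 3, 2, 1]

path = [4, 3, 3, 2, 1]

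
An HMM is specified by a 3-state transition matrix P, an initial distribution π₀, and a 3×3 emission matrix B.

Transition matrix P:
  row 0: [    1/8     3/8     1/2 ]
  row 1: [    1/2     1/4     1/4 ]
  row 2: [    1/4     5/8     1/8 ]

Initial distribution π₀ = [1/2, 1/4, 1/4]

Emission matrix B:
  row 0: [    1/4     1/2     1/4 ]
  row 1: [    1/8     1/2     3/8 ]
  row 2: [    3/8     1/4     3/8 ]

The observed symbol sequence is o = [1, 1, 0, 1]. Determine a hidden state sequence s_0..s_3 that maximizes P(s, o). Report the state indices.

path = [1, 0, 2, 1]

t=0: δ = [2.500e-01, 1.250e-01, 6.250e-02]  (obs o_0=1)
t=1: δ = [3.125e-02, 4.688e-02, 3.125e-02]  ψ = [1, 0, 0]  (obs o_1=1)
t=2: δ = [5.859e-03, 2.441e-03, 5.859e-03]  ψ = [1, 2, 0]  (obs o_2=0)
t=3: δ = [7.324e-04, 1.831e-03, 7.324e-04]  ψ = [2, 2, 0]  (obs o_3=1)
backtrack: best end state = 1; path = [1, 0, 2, 1]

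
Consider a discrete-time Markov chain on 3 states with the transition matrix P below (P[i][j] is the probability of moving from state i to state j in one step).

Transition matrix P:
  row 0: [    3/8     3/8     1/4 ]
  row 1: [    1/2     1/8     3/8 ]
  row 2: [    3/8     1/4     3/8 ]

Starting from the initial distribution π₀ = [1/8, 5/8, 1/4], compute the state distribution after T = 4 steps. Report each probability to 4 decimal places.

π = [0.4081, 0.2682, 0.3237]

t=0: π = [0.1250, 0.6250, 0.2500]
t=1: π = [0.4531, 0.1875, 0.3594]
t=2: π = [0.3984, 0.2832, 0.3184]
t=3: π = [0.4104, 0.2644, 0.3252]
t=4: π = [0.4081, 0.2682, 0.3237]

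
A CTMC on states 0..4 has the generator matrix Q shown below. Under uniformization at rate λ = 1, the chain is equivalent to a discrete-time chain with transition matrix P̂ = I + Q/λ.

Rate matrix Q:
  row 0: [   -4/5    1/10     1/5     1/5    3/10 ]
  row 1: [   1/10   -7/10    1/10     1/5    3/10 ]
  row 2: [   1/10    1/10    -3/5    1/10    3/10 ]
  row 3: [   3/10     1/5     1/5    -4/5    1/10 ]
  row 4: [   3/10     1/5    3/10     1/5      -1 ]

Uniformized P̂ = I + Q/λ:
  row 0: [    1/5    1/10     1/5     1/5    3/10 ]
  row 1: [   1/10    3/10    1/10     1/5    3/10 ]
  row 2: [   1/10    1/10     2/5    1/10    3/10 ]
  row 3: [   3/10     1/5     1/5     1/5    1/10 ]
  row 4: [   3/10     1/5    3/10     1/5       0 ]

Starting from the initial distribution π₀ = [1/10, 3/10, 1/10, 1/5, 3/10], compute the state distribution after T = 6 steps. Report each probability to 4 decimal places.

t=0: π = [0.1000, 0.3000, 0.1000, 0.2000, 0.3000]
t=1: π = [0.2100, 0.2100, 0.2200, 0.1900, 0.1700]
t=2: π = [0.1930, 0.1780, 0.2400, 0.1780, 0.2110]
t=3: π = [0.1971, 0.1745, 0.2513, 0.1760, 0.2011]
t=4: π = [0.1951, 0.1726, 0.2529, 0.1749, 0.2045]
t=5: π = [0.1954, 0.1725, 0.2538, 0.1747, 0.2037]
t=6: π = [0.1952, 0.1723, 0.2539, 0.1746, 0.2040]

π = [0.1952, 0.1723, 0.2539, 0.1746, 0.2040]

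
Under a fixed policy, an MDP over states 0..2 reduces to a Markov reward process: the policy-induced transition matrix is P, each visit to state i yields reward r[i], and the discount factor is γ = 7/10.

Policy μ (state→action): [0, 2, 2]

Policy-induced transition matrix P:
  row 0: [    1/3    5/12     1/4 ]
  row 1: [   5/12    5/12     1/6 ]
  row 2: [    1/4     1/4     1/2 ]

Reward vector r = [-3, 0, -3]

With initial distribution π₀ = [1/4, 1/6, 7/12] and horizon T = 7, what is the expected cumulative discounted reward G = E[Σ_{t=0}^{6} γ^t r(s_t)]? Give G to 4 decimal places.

t=0: π = [0.2500, 0.1667, 0.5833], E[r] = -2.5000, γ^t·E[r] = -2.500000, running G = -2.500000
t=1: π = [0.2986, 0.3194, 0.3819], E[r] = -2.0417, γ^t·E[r] = -1.429167, running G = -3.929167
t=2: π = [0.3281, 0.3530, 0.3189], E[r] = -1.9410, γ^t·E[r] = -0.951076, running G = -4.880243
t=3: π = [0.3362, 0.3635, 0.3003], E[r] = -1.9094, γ^t·E[r] = -0.654935, running G = -5.535179
t=4: π = [0.3386, 0.3666, 0.2948], E[r] = -1.9001, γ^t·E[r] = -0.456226, running G = -5.991404
t=5: π = [0.3393, 0.3675, 0.2931], E[r] = -1.8974, γ^t·E[r] = -0.318894, running G = -6.310299
t=6: π = [0.3395, 0.3678, 0.2927], E[r] = -1.8966, γ^t·E[r] = -0.223130, running G = -6.533429

G = -6.5334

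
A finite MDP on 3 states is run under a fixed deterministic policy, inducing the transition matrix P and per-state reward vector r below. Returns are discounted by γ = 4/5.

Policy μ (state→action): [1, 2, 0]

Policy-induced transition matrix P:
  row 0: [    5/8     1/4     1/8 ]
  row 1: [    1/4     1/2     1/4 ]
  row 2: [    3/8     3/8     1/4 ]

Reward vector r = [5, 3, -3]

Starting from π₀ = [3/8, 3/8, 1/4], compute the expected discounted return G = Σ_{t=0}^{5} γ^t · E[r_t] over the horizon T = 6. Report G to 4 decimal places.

t=0: π = [0.3750, 0.3750, 0.2500], E[r] = 2.2500, γ^t·E[r] = 2.250000, running G = 2.250000
t=1: π = [0.4219, 0.3750, 0.2031], E[r] = 2.6250, γ^t·E[r] = 2.100000, running G = 4.350000
t=2: π = [0.4336, 0.3691, 0.1973], E[r] = 2.6836, γ^t·E[r] = 1.717500, running G = 6.067500
t=3: π = [0.4373, 0.3669, 0.1958], E[r] = 2.6997, γ^t·E[r] = 1.382250, running G = 7.449750
t=4: π = [0.4384, 0.3662, 0.1953], E[r] = 2.7048, γ^t·E[r] = 1.107900, running G = 8.557650
t=5: π = [0.4388, 0.3660, 0.1952], E[r] = 2.7065, γ^t·E[r] = 0.886868, running G = 9.444518

G = 9.4445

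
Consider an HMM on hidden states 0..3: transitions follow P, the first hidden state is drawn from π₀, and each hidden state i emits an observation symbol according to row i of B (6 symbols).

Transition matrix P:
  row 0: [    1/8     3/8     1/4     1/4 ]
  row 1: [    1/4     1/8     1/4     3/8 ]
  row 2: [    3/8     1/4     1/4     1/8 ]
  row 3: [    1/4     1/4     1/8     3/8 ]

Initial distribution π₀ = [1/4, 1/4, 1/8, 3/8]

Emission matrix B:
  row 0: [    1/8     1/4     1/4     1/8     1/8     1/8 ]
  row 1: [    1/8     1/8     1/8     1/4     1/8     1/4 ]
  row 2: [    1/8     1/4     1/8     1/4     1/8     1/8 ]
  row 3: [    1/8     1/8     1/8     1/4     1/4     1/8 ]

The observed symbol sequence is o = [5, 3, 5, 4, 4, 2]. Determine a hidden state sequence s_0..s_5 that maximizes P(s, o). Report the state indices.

t=0: δ = [3.125e-02, 6.250e-02, 1.562e-02, 4.688e-02]  (obs o_0=5)
t=1: δ = [1.953e-03, 2.930e-03, 3.906e-03, 5.859e-03]  ψ = [1, 0, 1, 1]  (obs o_1=3)
t=2: δ = [1.831e-04, 3.662e-04, 1.221e-04, 2.747e-04]  ψ = [2, 3, 2, 3]  (obs o_2=5)
t=3: δ = [1.144e-05, 8.583e-06, 1.144e-05, 3.433e-05]  ψ = [1, 0, 1, 1]  (obs o_3=4)
t=4: δ = [1.073e-06, 1.073e-06, 5.364e-07, 3.219e-06]  ψ = [3, 3, 3, 3]  (obs o_4=4)
t=5: δ = [2.012e-07, 1.006e-07, 5.029e-08, 1.509e-07]  ψ = [3, 3, 3, 3]  (obs o_5=2)
backtrack: best end state = 0; path = [1, 3, 1, 3, 3, 0]

path = [1, 3, 1, 3, 3, 0]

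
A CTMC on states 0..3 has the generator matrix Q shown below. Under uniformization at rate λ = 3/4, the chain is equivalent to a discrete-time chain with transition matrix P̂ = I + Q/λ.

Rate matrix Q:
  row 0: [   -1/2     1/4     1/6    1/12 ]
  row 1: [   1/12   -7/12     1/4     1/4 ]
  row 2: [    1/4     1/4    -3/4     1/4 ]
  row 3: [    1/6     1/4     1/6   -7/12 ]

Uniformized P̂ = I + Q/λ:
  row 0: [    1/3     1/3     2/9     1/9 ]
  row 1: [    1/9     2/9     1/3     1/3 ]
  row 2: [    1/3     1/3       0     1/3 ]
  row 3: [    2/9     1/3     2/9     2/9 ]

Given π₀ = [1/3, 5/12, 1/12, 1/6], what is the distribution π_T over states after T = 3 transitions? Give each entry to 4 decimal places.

t=0: π = [0.3333, 0.4167, 0.0833, 0.1667]
t=1: π = [0.2222, 0.2870, 0.2500, 0.2407]
t=2: π = [0.2428, 0.3014, 0.1986, 0.2572]
t=3: π = [0.2378, 0.2998, 0.2116, 0.2508]

π = [0.2378, 0.2998, 0.2116, 0.2508]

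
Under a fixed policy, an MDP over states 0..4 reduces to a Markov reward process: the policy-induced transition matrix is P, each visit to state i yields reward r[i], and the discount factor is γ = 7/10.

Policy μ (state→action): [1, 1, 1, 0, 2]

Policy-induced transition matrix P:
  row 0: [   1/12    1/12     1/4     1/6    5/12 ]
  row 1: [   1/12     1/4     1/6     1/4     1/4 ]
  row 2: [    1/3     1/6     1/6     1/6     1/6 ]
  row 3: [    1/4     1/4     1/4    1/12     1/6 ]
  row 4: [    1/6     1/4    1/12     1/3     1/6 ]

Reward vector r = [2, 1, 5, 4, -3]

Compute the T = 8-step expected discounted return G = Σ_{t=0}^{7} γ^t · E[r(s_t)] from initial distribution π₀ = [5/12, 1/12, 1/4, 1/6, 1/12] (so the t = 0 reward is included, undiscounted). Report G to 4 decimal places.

G = 5.8902

t=0: π = [0.4167, 0.0833, 0.2500, 0.1667, 0.0833], E[r] = 2.5833, γ^t·E[r] = 2.583333, running G = 2.583333
t=1: π = [0.1806, 0.1597, 0.2083, 0.1736, 0.2778], E[r] = 1.4236, γ^t·E[r] = 0.996528, running G = 3.579861
t=2: π = [0.1875, 0.2025, 0.1730, 0.2118, 0.2251], E[r] = 1.6146, γ^t·E[r] = 0.791146, running G = 4.371007
t=3: π = [0.1807, 0.2043, 0.1812, 0.2034, 0.2304], E[r] = 1.5939, γ^t·E[r] = 0.546722, running G = 4.917729
t=4: π = [0.1817, 0.2048, 0.1795, 0.2051, 0.2289], E[r] = 1.5996, γ^t·E[r] = 0.384070, running G = 5.301799
t=5: π = [0.1815, 0.2048, 0.1798, 0.2048, 0.2292], E[r] = 1.5985, γ^t·E[r] = 0.268657, running G = 5.570456
t=6: π = [0.1815, 0.2048, 0.1798, 0.2049, 0.2291], E[r] = 1.5987, γ^t·E[r] = 0.188090, running G = 5.758546
t=7: π = [0.1815, 0.2048, 0.1798, 0.2048, 0.2291], E[r] = 1.5987, γ^t·E[r] = 0.131659, running G = 5.890205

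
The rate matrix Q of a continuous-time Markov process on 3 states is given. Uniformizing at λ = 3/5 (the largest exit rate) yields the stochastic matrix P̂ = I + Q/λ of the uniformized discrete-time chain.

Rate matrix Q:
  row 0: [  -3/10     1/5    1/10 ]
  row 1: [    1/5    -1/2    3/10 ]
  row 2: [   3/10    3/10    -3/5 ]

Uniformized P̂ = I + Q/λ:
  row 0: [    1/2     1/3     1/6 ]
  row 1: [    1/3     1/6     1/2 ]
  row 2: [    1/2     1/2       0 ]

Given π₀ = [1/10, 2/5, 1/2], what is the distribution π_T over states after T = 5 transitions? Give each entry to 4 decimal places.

t=0: π = [0.1000, 0.4000, 0.5000]
t=1: π = [0.4333, 0.3500, 0.2167]
t=2: π = [0.4417, 0.3111, 0.2472]
t=3: π = [0.4481, 0.3227, 0.2292]
t=4: π = [0.4462, 0.3177, 0.2360]
t=5: π = [0.4470, 0.3197, 0.2332]

π = [0.4470, 0.3197, 0.2332]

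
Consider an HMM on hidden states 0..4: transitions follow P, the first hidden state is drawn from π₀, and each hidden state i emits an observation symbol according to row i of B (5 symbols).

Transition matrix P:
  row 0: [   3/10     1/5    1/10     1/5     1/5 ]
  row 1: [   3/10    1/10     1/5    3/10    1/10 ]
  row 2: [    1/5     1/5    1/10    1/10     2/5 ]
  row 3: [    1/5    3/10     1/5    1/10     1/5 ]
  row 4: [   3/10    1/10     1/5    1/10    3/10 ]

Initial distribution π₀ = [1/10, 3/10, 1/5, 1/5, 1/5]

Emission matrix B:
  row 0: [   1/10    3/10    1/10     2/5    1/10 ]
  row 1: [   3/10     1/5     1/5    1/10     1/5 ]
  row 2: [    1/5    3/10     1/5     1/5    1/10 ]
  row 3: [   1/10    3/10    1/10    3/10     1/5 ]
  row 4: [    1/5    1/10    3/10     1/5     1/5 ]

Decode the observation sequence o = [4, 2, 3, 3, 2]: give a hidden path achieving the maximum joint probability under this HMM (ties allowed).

t=0: δ = [1.000e-02, 6.000e-02, 2.000e-02, 4.000e-02, 4.000e-02]  (obs o_0=4)
t=1: δ = [1.800e-03, 2.400e-03, 2.400e-03, 1.800e-03, 3.600e-03]  ψ = [1, 3, 1, 1, 4]  (obs o_1=2)
t=2: δ = [4.320e-04, 5.400e-05, 1.440e-04, 2.160e-04, 2.160e-04]  ψ = [4, 3, 4, 1, 4]  (obs o_2=3)
t=3: δ = [5.184e-05, 8.640e-06, 8.640e-06, 2.592e-05, 1.728e-05]  ψ = [0, 0, 0, 0, 0]  (obs o_3=3)
t=4: δ = [1.555e-06, 2.074e-06, 1.037e-06, 1.037e-06, 3.110e-06]  ψ = [0, 0, 0, 0, 0]  (obs o_4=2)
backtrack: best end state = 4; path = [4, 4, 0, 0, 4]

path = [4, 4, 0, 0, 4]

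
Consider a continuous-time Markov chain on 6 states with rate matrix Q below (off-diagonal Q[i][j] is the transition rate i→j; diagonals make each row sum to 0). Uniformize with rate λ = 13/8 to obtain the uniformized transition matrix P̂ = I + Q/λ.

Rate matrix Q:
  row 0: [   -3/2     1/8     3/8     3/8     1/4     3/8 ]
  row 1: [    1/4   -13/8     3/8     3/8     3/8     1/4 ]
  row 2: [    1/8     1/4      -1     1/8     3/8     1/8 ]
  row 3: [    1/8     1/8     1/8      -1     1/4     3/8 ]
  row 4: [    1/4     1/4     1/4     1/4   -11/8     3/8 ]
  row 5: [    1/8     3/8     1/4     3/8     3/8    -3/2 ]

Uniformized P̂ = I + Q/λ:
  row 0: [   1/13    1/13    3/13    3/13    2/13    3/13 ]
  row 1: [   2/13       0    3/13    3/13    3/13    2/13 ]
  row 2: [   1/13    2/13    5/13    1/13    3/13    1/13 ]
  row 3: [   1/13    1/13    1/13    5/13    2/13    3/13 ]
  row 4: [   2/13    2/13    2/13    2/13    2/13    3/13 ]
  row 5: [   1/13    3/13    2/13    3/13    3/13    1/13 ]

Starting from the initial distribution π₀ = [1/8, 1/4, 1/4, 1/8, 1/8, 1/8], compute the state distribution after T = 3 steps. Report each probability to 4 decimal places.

π = [0.1013, 0.1231, 0.2030, 0.2165, 0.1921, 0.1640]

t=0: π = [0.1250, 0.2500, 0.2500, 0.1250, 0.1250, 0.1250]
t=1: π = [0.1058, 0.1058, 0.2308, 0.2019, 0.2019, 0.1538]
t=2: π = [0.1006, 0.1257, 0.2078, 0.2108, 0.1916, 0.1635]
t=3: π = [0.1013, 0.1231, 0.2030, 0.2165, 0.1921, 0.1640]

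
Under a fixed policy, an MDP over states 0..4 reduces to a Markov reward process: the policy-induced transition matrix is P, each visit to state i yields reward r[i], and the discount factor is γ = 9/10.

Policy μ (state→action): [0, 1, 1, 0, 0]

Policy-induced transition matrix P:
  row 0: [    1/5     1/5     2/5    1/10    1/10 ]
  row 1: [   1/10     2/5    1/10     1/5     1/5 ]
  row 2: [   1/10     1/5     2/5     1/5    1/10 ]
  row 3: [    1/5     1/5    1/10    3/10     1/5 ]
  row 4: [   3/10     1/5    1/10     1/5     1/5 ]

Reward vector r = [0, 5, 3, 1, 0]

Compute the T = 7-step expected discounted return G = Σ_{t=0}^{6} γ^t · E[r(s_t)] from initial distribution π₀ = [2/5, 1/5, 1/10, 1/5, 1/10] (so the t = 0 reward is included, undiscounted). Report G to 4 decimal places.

t=0: π = [0.4000, 0.2000, 0.1000, 0.2000, 0.1000], E[r] = 1.5000, γ^t·E[r] = 1.500000, running G = 1.500000
t=1: π = [0.1800, 0.2400, 0.2500, 0.1800, 0.1500], E[r] = 2.1300, γ^t·E[r] = 1.917000, running G = 3.417000
t=2: π = [0.1660, 0.2480, 0.2290, 0.2000, 0.1570], E[r] = 2.1270, γ^t·E[r] = 1.722870, running G = 5.139870
t=3: π = [0.1680, 0.2496, 0.2185, 0.2034, 0.1605], E[r] = 2.1069, γ^t·E[r] = 1.535930, running G = 6.675800
t=4: π = [0.1692, 0.2499, 0.2160, 0.2035, 0.1614], E[r] = 2.1010, γ^t·E[r] = 1.378460, running G = 8.054260
t=5: π = [0.1695, 0.2500, 0.2156, 0.2034, 0.1615], E[r] = 2.1000, γ^t·E[r] = 1.240041, running G = 9.294301
t=6: π = [0.1696, 0.2500, 0.2155, 0.2034, 0.1615], E[r] = 2.1000, γ^t·E[r] = 1.116008, running G = 10.410309

G = 10.4103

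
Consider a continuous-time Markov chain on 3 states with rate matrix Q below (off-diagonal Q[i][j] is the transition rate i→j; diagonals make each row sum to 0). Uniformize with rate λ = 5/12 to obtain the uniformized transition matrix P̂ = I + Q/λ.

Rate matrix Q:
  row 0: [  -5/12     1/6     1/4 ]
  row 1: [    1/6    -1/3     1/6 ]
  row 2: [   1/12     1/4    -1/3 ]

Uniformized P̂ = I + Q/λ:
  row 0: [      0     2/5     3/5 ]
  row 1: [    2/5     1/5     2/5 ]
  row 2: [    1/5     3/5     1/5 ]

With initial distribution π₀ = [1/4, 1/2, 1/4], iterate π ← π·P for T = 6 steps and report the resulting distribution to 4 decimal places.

t=0: π = [0.2500, 0.5000, 0.2500]
t=1: π = [0.2500, 0.3500, 0.4000]
t=2: π = [0.2200, 0.4100, 0.3700]
t=3: π = [0.2380, 0.3920, 0.3700]
t=4: π = [0.2308, 0.3956, 0.3736]
t=5: π = [0.2330, 0.3956, 0.3714]
t=6: π = [0.2325, 0.3952, 0.3723]

π = [0.2325, 0.3952, 0.3723]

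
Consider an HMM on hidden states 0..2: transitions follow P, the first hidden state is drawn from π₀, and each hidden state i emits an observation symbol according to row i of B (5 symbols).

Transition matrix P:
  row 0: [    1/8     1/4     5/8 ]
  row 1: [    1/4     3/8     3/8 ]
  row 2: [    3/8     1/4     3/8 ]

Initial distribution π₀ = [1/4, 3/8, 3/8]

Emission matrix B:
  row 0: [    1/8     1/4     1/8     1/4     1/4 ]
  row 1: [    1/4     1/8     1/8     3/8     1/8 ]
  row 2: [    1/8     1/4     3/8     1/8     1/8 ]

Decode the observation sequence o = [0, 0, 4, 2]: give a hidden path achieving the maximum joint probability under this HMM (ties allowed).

path = [1, 1, 0, 2]

t=0: δ = [3.125e-02, 9.375e-02, 4.688e-02]  (obs o_0=0)
t=1: δ = [2.930e-03, 8.789e-03, 4.395e-03]  ψ = [1, 1, 1]  (obs o_1=0)
t=2: δ = [5.493e-04, 4.120e-04, 4.120e-04]  ψ = [1, 1, 1]  (obs o_2=4)
t=3: δ = [1.931e-05, 1.931e-05, 1.287e-04]  ψ = [2, 1, 0]  (obs o_3=2)
backtrack: best end state = 2; path = [1, 1, 0, 2]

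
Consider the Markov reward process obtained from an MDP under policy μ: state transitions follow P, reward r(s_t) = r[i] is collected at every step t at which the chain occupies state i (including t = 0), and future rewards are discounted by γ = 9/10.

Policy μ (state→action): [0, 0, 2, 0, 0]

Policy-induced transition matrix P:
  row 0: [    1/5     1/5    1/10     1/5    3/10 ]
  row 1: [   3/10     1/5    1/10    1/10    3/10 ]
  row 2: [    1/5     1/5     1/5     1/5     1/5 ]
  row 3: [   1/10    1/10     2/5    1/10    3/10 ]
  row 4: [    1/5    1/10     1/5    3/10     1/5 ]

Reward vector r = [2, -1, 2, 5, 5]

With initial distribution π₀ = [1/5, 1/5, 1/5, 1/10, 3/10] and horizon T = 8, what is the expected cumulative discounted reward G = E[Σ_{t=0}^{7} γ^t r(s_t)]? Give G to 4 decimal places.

G = 16.0750

t=0: π = [0.2000, 0.2000, 0.2000, 0.1000, 0.3000], E[r] = 2.6000, γ^t·E[r] = 2.600000, running G = 2.600000
t=1: π = [0.2100, 0.1600, 0.1800, 0.2000, 0.2500], E[r] = 2.8700, γ^t·E[r] = 2.583000, running G = 5.183000
t=2: π = [0.1960, 0.1550, 0.2030, 0.1890, 0.2570], E[r] = 2.8730, γ^t·E[r] = 2.327130, running G = 7.510130
t=3: π = [0.1966, 0.1554, 0.2027, 0.1913, 0.2540], E[r] = 2.8697, γ^t·E[r] = 2.092011, running G = 9.602141
t=4: π = [0.1964, 0.1555, 0.2031, 0.1907, 0.2543], E[r] = 2.8688, γ^t·E[r] = 1.882200, running G = 11.484341
t=5: π = [0.1965, 0.1555, 0.2030, 0.1908, 0.2543], E[r] = 2.8687, γ^t·E[r] = 1.693962, running G = 13.178304
t=6: π = [0.1965, 0.1555, 0.2030, 0.1908, 0.2543], E[r] = 2.8687, γ^t·E[r] = 1.524567, running G = 14.702871
t=7: π = [0.1965, 0.1555, 0.2030, 0.1908, 0.2543], E[r] = 2.8687, γ^t·E[r] = 1.372112, running G = 16.074983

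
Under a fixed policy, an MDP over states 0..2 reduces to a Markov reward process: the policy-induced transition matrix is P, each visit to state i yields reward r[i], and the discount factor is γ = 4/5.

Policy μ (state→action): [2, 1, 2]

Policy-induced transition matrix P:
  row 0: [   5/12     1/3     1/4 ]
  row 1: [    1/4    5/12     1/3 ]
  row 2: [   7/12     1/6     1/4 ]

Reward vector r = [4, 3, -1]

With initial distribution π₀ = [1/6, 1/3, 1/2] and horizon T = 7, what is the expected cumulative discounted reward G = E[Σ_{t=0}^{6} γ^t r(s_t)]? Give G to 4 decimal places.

G = 8.0065

t=0: π = [0.1667, 0.3333, 0.5000], E[r] = 1.1667, γ^t·E[r] = 1.166667, running G = 1.166667
t=1: π = [0.4444, 0.2778, 0.2778], E[r] = 2.3333, γ^t·E[r] = 1.866667, running G = 3.033333
t=2: π = [0.4167, 0.3102, 0.2731], E[r] = 2.3241, γ^t·E[r] = 1.487407, running G = 4.520741
t=3: π = [0.4105, 0.3137, 0.2758], E[r] = 2.3071, γ^t·E[r] = 1.181235, running G = 5.701975
t=4: π = [0.4104, 0.3135, 0.2761], E[r] = 2.3058, γ^t·E[r] = 0.944461, running G = 6.646436
t=5: π = [0.4104, 0.3134, 0.2761], E[r] = 2.3059, γ^t·E[r] = 0.755611, running G = 7.402047
t=6: π = [0.4104, 0.3134, 0.2761], E[r] = 2.3060, γ^t·E[r] = 0.604496, running G = 8.006543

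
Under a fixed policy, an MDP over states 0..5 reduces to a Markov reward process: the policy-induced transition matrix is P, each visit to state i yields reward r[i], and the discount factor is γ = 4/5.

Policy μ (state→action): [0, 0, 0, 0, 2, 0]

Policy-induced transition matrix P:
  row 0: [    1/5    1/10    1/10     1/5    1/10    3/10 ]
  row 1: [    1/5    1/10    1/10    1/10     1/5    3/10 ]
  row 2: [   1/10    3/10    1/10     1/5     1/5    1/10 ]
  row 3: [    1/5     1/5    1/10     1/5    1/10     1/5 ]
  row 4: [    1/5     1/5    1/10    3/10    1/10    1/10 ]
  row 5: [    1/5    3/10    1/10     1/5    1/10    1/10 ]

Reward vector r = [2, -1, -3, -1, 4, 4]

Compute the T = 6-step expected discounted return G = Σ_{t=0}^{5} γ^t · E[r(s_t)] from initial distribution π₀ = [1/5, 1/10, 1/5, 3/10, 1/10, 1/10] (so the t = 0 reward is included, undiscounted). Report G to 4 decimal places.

G = 2.8333

t=0: π = [0.2000, 0.1000, 0.2000, 0.3000, 0.1000, 0.1000], E[r] = 0.2000, γ^t·E[r] = 0.200000, running G = 0.200000
t=1: π = [0.1800, 0.2000, 0.1000, 0.2000, 0.1300, 0.1900], E[r] = 0.9400, γ^t·E[r] = 0.752000, running G = 0.952000
t=2: π = [0.1900, 0.1910, 0.1000, 0.1930, 0.1300, 0.1960], E[r] = 1.0000, γ^t·E[r] = 0.640000, running G = 1.592000
t=3: π = [0.1900, 0.1915, 0.1000, 0.1939, 0.1291, 0.1955], E[r] = 0.9930, γ^t·E[r] = 0.508416, running G = 2.100416
t=4: π = [0.1900, 0.1914, 0.1000, 0.1938, 0.1292, 0.1957], E[r] = 0.9942, γ^t·E[r] = 0.407224, running G = 2.507640
t=5: π = [0.1900, 0.1914, 0.1000, 0.1938, 0.1291, 0.1957], E[r] = 0.9940, γ^t·E[r] = 0.325707, running G = 2.833348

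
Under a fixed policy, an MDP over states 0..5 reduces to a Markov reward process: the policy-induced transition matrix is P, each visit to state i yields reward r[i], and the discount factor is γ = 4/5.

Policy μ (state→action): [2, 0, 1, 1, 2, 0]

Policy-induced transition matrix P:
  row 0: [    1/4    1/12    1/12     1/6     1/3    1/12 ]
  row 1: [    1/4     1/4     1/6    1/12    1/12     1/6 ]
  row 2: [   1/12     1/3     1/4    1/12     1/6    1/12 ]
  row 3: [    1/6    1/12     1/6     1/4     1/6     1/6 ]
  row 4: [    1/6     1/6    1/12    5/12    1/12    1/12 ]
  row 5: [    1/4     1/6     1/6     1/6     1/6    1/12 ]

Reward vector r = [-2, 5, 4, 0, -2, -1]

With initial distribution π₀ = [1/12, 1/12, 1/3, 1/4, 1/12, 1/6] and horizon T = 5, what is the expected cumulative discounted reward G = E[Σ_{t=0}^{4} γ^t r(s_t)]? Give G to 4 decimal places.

G = 3.0490

t=0: π = [0.0833, 0.0833, 0.3333, 0.2500, 0.0833, 0.1667], E[r] = 1.2500, γ^t·E[r] = 1.250000, running G = 1.250000
t=1: π = [0.1667, 0.2014, 0.1806, 0.1736, 0.1667, 0.1111], E[r] = 0.9514, γ^t·E[r] = 0.761111, running G = 2.011111
t=2: π = [0.1916, 0.1852, 0.1539, 0.1910, 0.1638, 0.1146], E[r] = 0.7164, γ^t·E[r] = 0.458519, running G = 2.469630
t=3: π = [0.1948, 0.1759, 0.1499, 0.1953, 0.1695, 0.1147], E[r] = 0.6357, γ^t·E[r] = 0.325457, running G = 2.795086
t=4: π = [0.1946, 0.1738, 0.1488, 0.1982, 0.1703, 0.1143], E[r] = 0.6200, γ^t·E[r] = 0.253951, running G = 3.049037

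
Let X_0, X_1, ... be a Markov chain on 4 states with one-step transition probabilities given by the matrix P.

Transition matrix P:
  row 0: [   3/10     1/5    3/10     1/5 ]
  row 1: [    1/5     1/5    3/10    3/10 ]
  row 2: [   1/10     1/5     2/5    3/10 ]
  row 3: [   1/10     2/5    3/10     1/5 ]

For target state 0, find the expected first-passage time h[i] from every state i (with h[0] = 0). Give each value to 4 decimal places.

First-step conditioning: h[0] = 0; for i ≠ 0, h[i] = 1 + Σ_k P[i][k]·h[k].
  h[1] = 1 + 1/5·h[1] + 3/10·h[2] + 3/10·h[3]
  h[2] = 1 + 1/5·h[1] + 2/5·h[2] + 3/10·h[3]
  h[3] = 1 + 2/5·h[1] + 3/10·h[2] + 1/5·h[3]
Solving the 3×3 linear system over states ≠ 0 gives exactly h = [0, 165/23, 550/69, 180/23] (h[0] = 0 is the target).

h = [0.0000, 7.1739, 7.9710, 7.8261]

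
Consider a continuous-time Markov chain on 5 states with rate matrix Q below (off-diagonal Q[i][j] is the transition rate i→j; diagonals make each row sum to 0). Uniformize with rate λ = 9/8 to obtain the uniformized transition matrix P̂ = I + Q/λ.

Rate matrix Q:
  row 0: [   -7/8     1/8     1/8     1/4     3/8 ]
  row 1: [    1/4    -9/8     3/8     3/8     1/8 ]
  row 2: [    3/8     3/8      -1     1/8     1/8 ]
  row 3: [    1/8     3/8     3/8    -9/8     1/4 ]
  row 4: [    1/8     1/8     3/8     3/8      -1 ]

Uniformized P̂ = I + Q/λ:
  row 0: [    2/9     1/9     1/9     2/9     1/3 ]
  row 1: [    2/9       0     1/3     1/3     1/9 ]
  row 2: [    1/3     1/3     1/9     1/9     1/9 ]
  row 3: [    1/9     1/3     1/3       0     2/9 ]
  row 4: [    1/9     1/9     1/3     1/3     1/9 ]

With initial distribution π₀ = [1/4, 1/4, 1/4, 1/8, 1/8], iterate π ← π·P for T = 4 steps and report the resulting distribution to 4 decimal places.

π = [0.2070, 0.1864, 0.2349, 0.1928, 0.1788]

t=0: π = [0.2500, 0.2500, 0.2500, 0.1250, 0.1250]
t=1: π = [0.2222, 0.1667, 0.2222, 0.2083, 0.1806]
t=2: π = [0.2037, 0.1883, 0.2346, 0.1898, 0.1836]
t=3: π = [0.2068, 0.1845, 0.2359, 0.1953, 0.1775]
t=4: π = [0.2070, 0.1864, 0.2349, 0.1928, 0.1788]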